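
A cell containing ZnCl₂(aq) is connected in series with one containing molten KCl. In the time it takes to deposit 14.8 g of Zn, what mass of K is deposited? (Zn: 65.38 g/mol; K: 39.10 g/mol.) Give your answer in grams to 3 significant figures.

17.7 g

n(Zn) = 14.8 / 65.38 = 0.2264 mol
Zn²⁺ + 2e⁻ → Zn, so n(e⁻) = 2 × 0.2264 = 0.4528 mol
In series, the same 0.4528 mol of electrons flows through the second cell.
K⁺ + e⁻ → K, so n(K) = 0.4528 mol
m(K) = 0.4528 × 39.10 = 17.7 g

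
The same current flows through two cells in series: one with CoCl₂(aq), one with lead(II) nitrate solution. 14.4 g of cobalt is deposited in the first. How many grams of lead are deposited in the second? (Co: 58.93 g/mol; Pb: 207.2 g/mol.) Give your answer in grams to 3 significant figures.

n(Co) = 14.4 / 58.93 = 0.2444 mol
Co²⁺ + 2e⁻ → Co, so n(e⁻) = 2 × 0.2444 = 0.4888 mol
Same current for the same time ⇒ same n(e⁻) = 0.4888 mol in both cells.
Pb²⁺ + 2e⁻ → Pb, so n(Pb) = 0.4888 / 2 = 0.2444 mol
m(Pb) = 0.2444 × 207.2 = 50.6 g

50.6 g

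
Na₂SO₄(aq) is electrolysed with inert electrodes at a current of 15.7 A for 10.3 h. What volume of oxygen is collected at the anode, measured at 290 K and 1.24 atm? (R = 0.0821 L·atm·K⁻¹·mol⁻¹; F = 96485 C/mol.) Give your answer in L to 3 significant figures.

29.0 L

Q = 15.7 A × 37080 s = 5.822×10^5 C
n(e⁻) = 5.822×10^5 / 96485 = 6.034 mol
2H₂O → O₂ + 4H⁺ + 4e⁻, so n(O₂) = 6.034 / 4 = 1.509 mol
V = nRT/P = 1.509 × 0.0821 × 290 / 1.24 = 28.97 L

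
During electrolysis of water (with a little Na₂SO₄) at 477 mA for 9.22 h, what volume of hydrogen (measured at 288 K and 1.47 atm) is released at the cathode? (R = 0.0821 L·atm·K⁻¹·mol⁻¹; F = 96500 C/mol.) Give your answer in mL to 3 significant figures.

1320 mL

Q = It = 0.477 × 33192 = 15830 C
n(e⁻) = Q/F = 15830/96500 = 0.1640 mol
2H⁺ + 2e⁻ → H₂, so n(H₂) = 0.1640 / 2 = 0.08200 mol
V = nRT/P = 0.08200 × 0.0821 × 288 / 1.47 = 1.319 L
= 1320 mL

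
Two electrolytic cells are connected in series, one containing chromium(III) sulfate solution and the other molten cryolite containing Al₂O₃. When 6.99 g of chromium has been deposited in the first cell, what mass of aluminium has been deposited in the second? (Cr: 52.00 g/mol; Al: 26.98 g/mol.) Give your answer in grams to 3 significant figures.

n(Cr) = 6.99 / 52.00 = 0.1344 mol
Cr³⁺ + 3e⁻ → Cr, so n(e⁻) = 3 × 0.1344 = 0.4032 mol
Same current for the same time ⇒ same n(e⁻) = 0.4032 mol in both cells.
Al³⁺ + 3e⁻ → Al, so n(Al) = 0.4032 / 3 = 0.1344 mol
m(Al) = 0.1344 × 26.98 = 3.63 g

3.63 g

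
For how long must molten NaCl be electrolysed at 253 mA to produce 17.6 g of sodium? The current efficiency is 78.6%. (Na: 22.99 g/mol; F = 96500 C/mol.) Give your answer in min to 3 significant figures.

6190 min

n(Na) = 17.6 / 22.99 = 0.7656 mol
Na⁺ + e⁻ → Na, so n(e⁻) = 0.7656 mol
Q = 0.7656 × 96500 / 0.786 = 94000 C
t = Q / I = 94000 / 0.253 = 3.715×10^5 s = 6190 min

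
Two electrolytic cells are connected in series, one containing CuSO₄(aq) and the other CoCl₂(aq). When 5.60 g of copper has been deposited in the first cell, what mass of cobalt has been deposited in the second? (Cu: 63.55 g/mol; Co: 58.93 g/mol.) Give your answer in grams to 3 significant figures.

n(Cu) = 5.60 / 63.55 = 0.08812 mol
Cu²⁺ + 2e⁻ → Cu, so n(e⁻) = 2 × 0.08812 = 0.1762 mol
Same current for the same time ⇒ same n(e⁻) = 0.1762 mol in both cells.
Co²⁺ + 2e⁻ → Co, so n(Co) = 0.1762 / 2 = 0.08810 mol
m(Co) = 0.08810 × 58.93 = 5.19 g

5.19 g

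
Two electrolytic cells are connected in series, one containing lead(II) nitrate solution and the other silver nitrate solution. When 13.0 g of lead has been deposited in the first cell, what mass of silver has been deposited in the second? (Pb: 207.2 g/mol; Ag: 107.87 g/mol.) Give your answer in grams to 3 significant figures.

13.5 g

n(Pb) = 13.0 / 207.2 = 0.06274 mol
Pb²⁺ + 2e⁻ → Pb, so n(e⁻) = 2 × 0.06274 = 0.1255 mol
The cells are in series, so the same charge (and hence the same n(e⁻) = 0.1255 mol) passes through both.
Ag⁺ + e⁻ → Ag, so n(Ag) = 0.1255 mol
m(Ag) = 0.1255 × 107.87 = 13.5 g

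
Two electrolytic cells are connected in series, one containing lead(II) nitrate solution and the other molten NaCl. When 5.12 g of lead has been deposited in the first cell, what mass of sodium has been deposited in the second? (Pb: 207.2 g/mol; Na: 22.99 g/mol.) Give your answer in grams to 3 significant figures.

1.14 g

n(Pb) = 5.12 / 207.2 = 0.02471 mol
Pb²⁺ + 2e⁻ → Pb, so n(e⁻) = 2 × 0.02471 = 0.04942 mol
The cells are in series, so the same charge (and hence the same n(e⁻) = 0.04942 mol) passes through both.
Na⁺ + e⁻ → Na, so n(Na) = 0.04942 mol
m(Na) = 0.04942 × 22.99 = 1.14 g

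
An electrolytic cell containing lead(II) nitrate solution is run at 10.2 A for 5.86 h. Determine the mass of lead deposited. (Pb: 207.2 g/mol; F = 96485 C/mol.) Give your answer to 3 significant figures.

231 g

Q = It = 10.2 × 21096 = 2.152×10^5 C
n(e⁻) = 2.152×10^5 / 96485 = 2.230 mol
Pb²⁺ + 2e⁻ → Pb, so n(Pb) = 2.230 / 2 = 1.115 mol
m = 1.115 × 207.2 = 231 g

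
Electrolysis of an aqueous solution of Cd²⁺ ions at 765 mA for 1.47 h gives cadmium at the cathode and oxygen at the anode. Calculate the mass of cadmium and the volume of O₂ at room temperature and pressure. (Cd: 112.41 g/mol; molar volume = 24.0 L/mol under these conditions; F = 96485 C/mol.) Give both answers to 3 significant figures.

2.36 g Cd; 0.252 L O₂

Q = 0.765 × 5292 = 4048 C; n(e⁻) = 4048 / 96485 = 0.04195 mol
Cathode: Cd²⁺ + 2e⁻ → Cd → n(Cd) = 0.04195/2 = 0.02098 mol → 2.36 g
Anode: 2H₂O → O₂ + 4H⁺ + 4e⁻ → n(O₂) = 0.04195/4 = 0.01049 mol → 0.252 L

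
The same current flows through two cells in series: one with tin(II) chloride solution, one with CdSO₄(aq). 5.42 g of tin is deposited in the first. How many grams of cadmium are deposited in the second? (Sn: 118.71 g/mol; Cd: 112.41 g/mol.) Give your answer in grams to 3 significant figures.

5.13 g

n(Sn) = 5.42 / 118.71 = 0.04566 mol
Sn²⁺ + 2e⁻ → Sn, so n(e⁻) = 2 × 0.04566 = 0.09132 mol
Since the cells are in series, n(e⁻) in the Cd cell is also 0.09132 mol.
Cd²⁺ + 2e⁻ → Cd, so n(Cd) = 0.09132 / 2 = 0.04566 mol
m(Cd) = 0.04566 × 112.41 = 5.13 g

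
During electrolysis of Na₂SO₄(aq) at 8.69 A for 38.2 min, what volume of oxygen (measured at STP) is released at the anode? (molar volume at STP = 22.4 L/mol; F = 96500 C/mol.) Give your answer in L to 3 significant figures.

Charge passed = 8.69 × 2292 = 19920 C
n(e⁻) = Q/F = 19920/96500 = 0.2064 mol
2H₂O → O₂ + 4H⁺ + 4e⁻, so n(O₂) = 0.2064 / 4 = 0.05160 mol
V = 0.05160 × 22.4 = 1.156 L

1.16 L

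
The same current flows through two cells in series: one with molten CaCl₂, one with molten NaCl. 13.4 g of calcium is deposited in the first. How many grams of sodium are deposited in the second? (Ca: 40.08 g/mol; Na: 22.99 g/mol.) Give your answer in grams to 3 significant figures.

n(Ca) = 13.4 / 40.08 = 0.3343 mol
Ca²⁺ + 2e⁻ → Ca, so n(e⁻) = 2 × 0.3343 = 0.6686 mol
Same current for the same time ⇒ same n(e⁻) = 0.6686 mol in both cells.
Na⁺ + e⁻ → Na, so n(Na) = 0.6686 mol
m(Na) = 0.6686 × 22.99 = 15.4 g

15.4 g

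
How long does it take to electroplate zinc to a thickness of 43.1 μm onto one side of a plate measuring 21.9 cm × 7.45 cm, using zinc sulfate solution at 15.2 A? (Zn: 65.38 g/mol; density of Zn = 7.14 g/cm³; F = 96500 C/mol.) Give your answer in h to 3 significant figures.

Plated area = 21.9 × 7.45 = 163.2 cm²
Volume = 163.2 × 43.1×10⁻⁴ cm = 0.7034 cm³
m(Zn) = 0.7034 × 7.14 = 5.022 g
n(Zn) = 5.022 / 65.38 = 0.07681 mol; n(e⁻) = 2 × 0.07681 = 0.1536 mol
Q = 0.1536 × 96500 = 14820 C
t = 14820 / 15.2 = 975.0 s = 0.271 h

0.271 h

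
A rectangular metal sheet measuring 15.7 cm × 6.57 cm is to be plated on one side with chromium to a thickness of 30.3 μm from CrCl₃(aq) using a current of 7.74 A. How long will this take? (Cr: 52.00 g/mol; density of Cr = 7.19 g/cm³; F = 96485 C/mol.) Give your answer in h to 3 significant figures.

0.449 h

Plated area = 15.7 × 6.57 = 103.1 cm²
Volume = 103.1 × 30.3×10⁻⁴ cm = 0.3124 cm³
m(Cr) = 0.3124 × 7.19 = 2.246 g
n(Cr) = 2.246 / 52.00 = 0.04319 mol; n(e⁻) = 3 × 0.04319 = 0.1296 mol
Q = 0.1296 × 96485 = 12500 C
t = 12500 / 7.74 = 1615 s = 0.449 h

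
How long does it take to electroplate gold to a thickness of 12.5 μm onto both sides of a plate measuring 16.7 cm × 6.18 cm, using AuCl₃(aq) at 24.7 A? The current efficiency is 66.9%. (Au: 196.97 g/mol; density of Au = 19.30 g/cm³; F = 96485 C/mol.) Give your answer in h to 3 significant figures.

Plated area = 2 × 16.7 × 6.18 = 206.4 cm²
Volume = 206.4 × 12.5×10⁻⁴ cm = 0.2580 cm³
m(Au) = 0.2580 × 19.30 = 4.979 g
n(Au) = 4.979 / 196.97 = 0.02528 mol; n(e⁻) = 3 × 0.02528 = 0.07584 mol
Q = 0.07584 × 96485 / 0.669 = 10940 C
t = 10940 / 24.7 = 442.9 s = 0.123 h

0.123 h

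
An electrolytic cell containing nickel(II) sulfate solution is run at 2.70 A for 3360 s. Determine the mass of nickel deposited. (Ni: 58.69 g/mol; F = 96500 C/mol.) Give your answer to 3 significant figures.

2.76 g

Charge passed = 2.70 × 3360 = 9072 C
n(e⁻) = 9072 / 96500 = 0.09401 mol
Ni²⁺ + 2e⁻ → Ni, so n(Ni) = 0.09401 / 2 = 0.04701 mol
m = 0.04701 × 58.69 = 2.76 g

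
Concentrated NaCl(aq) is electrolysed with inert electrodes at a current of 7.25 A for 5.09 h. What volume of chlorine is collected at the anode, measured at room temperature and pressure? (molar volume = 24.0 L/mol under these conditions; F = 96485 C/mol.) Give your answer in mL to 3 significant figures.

Q = It = 7.25 × 18324 = 1.328×10^5 C
n(e⁻) = Q/F = 1.328×10^5/96485 = 1.376 mol
2Cl⁻ → Cl₂ + 2e⁻, so n(Cl₂) = 1.376 / 2 = 0.6880 mol
V = 0.6880 × 24.0 = 16.51 L
= 16500 mL

16500 mL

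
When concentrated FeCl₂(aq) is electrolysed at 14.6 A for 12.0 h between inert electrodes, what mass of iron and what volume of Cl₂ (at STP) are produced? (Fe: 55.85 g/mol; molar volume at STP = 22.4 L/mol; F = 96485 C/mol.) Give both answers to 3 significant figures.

183 g Fe; 73.2 L Cl₂

Q = 14.6 × 43200 = 6.307×10^5 C; n(e⁻) = 6.307×10^5 / 96485 = 6.537 mol
Cathode: Fe²⁺ + 2e⁻ → Fe → n(Fe) = 6.537/2 = 3.269 mol → 183 g
Anode: 2Cl⁻ → Cl₂ + 2e⁻ → n(Cl₂) = 6.537/2 = 3.269 mol → 73.2 L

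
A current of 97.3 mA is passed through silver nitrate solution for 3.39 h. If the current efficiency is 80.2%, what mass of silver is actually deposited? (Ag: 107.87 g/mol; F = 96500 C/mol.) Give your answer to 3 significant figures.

1.06 g

Q = 0.0973 × 12204 = 1187 C
n(e⁻) = 1187 / 96500 = 0.01230 mol
Ag⁺ + e⁻ → Ag, so theoretical m(Ag) = 0.01230 × 107.87 = 1.327 g
Actual mass = 80.2% × 1.327 = 1.06 g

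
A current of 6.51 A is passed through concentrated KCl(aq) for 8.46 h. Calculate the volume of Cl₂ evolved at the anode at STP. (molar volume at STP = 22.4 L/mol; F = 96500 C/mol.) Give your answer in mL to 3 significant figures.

Charge passed = 6.51 × 30456 = 1.983×10^5 C
n(e⁻) = Q/F = 1.983×10^5/96500 = 2.055 mol
2Cl⁻ → Cl₂ + 2e⁻, so n(Cl₂) = 2.055 / 2 = 1.028 mol
V = 1.028 × 22.4 = 23.03 L
= 23000 mL

23000 mL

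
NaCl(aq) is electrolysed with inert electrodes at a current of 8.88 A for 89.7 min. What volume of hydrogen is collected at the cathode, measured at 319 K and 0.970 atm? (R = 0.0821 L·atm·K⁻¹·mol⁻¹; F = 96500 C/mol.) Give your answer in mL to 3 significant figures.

6690 mL

Charge passed = 8.88 × 5382 = 47790 C
Moles of electrons = 47790 / 96500 = 0.4952 mol
2H⁺ + 2e⁻ → H₂, so n(H₂) = 0.4952 / 2 = 0.2476 mol
V = nRT/P = 0.2476 × 0.0821 × 319 / 0.970 = 6.685 L
= 6690 mL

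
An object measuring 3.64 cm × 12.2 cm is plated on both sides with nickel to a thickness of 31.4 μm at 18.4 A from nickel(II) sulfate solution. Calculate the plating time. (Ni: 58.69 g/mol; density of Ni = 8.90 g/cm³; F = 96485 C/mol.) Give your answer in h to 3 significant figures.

0.123 h

Plated area = 2 × 3.64 × 12.2 = 88.82 cm²
Volume = 88.82 × 31.4×10⁻⁴ cm = 0.2789 cm³
m(Ni) = 0.2789 × 8.90 = 2.482 g
n(Ni) = 2.482 / 58.69 = 0.04229 mol; n(e⁻) = 2 × 0.04229 = 0.08458 mol
Q = 0.08458 × 96485 = 8161 C
t = 8161 / 18.4 = 443.5 s = 0.123 h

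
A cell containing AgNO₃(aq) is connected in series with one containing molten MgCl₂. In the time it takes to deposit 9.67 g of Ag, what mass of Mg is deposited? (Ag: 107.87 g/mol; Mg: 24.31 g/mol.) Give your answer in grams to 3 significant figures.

1.09 g

n(Ag) = 9.67 / 107.87 = 0.08964 mol
Ag⁺ + e⁻ → Ag, so n(e⁻) = 0.08964 mol
Since the cells are in series, n(e⁻) in the Mg cell is also 0.08964 mol.
Mg²⁺ + 2e⁻ → Mg, so n(Mg) = 0.08964 / 2 = 0.04482 mol
m(Mg) = 0.04482 × 24.31 = 1.09 g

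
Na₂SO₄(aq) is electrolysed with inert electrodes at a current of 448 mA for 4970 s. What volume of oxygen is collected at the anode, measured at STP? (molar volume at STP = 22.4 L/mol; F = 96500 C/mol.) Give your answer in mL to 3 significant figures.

Q = It = 0.448 × 4970 = 2227 C
Moles of electrons = 2227 / 96500 = 0.02308 mol
2H₂O → O₂ + 4H⁺ + 4e⁻, so n(O₂) = 0.02308 / 4 = 0.005770 mol
V = 0.005770 × 22.4 = 0.1292 L
= 129 mL

129 mL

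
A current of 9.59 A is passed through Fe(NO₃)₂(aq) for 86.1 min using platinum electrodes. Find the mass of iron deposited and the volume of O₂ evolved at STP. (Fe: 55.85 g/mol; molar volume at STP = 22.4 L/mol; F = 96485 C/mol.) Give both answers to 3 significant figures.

Q = 9.59 × 5166 = 49540 C; n(e⁻) = 49540 / 96485 = 0.5134 mol
Cathode: Fe²⁺ + 2e⁻ → Fe → n(Fe) = 0.5134/2 = 0.2567 mol → 14.3 g
Anode: 2H₂O → O₂ + 4H⁺ + 4e⁻ → n(O₂) = 0.5134/4 = 0.1284 mol → 2.88 L

14.3 g Fe; 2.88 L O₂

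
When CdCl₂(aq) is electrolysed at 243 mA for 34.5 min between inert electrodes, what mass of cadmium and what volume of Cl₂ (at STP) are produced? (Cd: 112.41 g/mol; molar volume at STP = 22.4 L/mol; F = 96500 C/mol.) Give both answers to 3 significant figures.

Q = 0.243 × 2070 = 503.0 C; n(e⁻) = 503.0 / 96500 = 0.005212 mol
Cathode: Cd²⁺ + 2e⁻ → Cd → n(Cd) = 0.005212/2 = 0.002606 mol → 0.293 g
Anode: 2Cl⁻ → Cl₂ + 2e⁻ → n(Cl₂) = 0.005212/2 = 0.002606 mol → 0.0584 L

0.293 g Cd; 0.0584 L Cl₂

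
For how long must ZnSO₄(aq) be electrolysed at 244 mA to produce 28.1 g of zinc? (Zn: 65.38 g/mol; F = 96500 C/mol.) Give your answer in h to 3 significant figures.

n(Zn) = 28.1 / 65.38 = 0.4298 mol
Zn²⁺ + 2e⁻ → Zn, so n(e⁻) = 2 × 0.4298 = 0.8596 mol
Q = 0.8596 × 96500 = 82950 C
t = Q / I = 82950 / 0.244 = 3.400×10^5 s = 94.4 h

94.4 h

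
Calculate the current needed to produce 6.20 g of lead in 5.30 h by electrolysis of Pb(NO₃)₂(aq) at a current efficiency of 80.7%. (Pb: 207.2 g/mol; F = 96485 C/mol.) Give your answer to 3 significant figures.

n(Pb) = 6.20 / 207.2 = 0.02992 mol
Pb²⁺ + 2e⁻ → Pb, so n(e⁻) = 2 × 0.02992 = 0.05984 mol
Q = 0.05984 × 96485 / 0.807 = 7154 C
I = Q / t = 7154 / 19080 s = 0.375 A

0.375 A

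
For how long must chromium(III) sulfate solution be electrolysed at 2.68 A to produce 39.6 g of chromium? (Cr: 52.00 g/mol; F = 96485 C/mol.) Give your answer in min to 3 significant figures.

n(Cr) = 39.6 / 52.00 = 0.7615 mol
Cr³⁺ + 3e⁻ → Cr, so n(e⁻) = 3 × 0.7615 = 2.285 mol
Q = 2.285 × 96485 = 2.205×10^5 C
t = Q / I = 2.205×10^5 / 2.68 = 82280 s = 1370 min

1370 min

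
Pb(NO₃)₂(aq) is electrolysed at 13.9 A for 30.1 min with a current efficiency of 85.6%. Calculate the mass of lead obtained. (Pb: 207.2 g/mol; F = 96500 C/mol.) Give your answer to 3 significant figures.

Q = 13.9 × 1806 = 25100 C
n(e⁻) = 25100 / 96500 = 0.2601 mol
Pb²⁺ + 2e⁻ → Pb, so theoretical m(Pb) = 0.1301 × 207.2 = 26.96 g
Actual mass = 85.6% × 26.96 = 23.1 g

23.1 g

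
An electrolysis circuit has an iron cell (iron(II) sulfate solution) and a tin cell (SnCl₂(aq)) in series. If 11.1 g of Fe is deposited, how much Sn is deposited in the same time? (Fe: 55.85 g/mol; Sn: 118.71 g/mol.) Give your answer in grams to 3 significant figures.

n(Fe) = 11.1 / 55.85 = 0.1987 mol
Fe²⁺ + 2e⁻ → Fe, so n(e⁻) = 2 × 0.1987 = 0.3974 mol
Same current for the same time ⇒ same n(e⁻) = 0.3974 mol in both cells.
Sn²⁺ + 2e⁻ → Sn, so n(Sn) = 0.3974 / 2 = 0.1987 mol
m(Sn) = 0.1987 × 118.71 = 23.6 g

23.6 g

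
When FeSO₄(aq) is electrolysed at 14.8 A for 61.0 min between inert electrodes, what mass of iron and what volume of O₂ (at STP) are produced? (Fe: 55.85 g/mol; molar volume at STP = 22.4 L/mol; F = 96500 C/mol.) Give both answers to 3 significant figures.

Q = 14.8 × 3660 = 54170 C; n(e⁻) = 54170 / 96500 = 0.5613 mol
Cathode: Fe²⁺ + 2e⁻ → Fe → n(Fe) = 0.5613/2 = 0.2807 mol → 15.7 g
Anode: 2H₂O → O₂ + 4H⁺ + 4e⁻ → n(O₂) = 0.5613/4 = 0.1403 mol → 3.14 L

15.7 g Fe; 3.14 L O₂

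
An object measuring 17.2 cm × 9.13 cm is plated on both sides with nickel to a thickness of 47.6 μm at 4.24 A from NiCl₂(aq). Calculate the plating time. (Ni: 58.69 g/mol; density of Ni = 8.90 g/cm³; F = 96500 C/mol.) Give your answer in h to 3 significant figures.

Plated area = 2 × 17.2 × 9.13 = 314.1 cm²
Volume = 314.1 × 47.6×10⁻⁴ cm = 1.495 cm³
m(Ni) = 1.495 × 8.90 = 13.31 g
n(Ni) = 13.31 / 58.69 = 0.2268 mol; n(e⁻) = 2 × 0.2268 = 0.4536 mol
Q = 0.4536 × 96500 = 43770 C
t = 43770 / 4.24 = 10320 s = 2.87 h

2.87 h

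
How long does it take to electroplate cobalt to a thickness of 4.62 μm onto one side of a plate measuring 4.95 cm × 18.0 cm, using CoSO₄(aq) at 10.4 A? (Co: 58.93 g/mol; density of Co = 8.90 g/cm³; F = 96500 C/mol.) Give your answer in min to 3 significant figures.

1.92 min

Plated area = 4.95 × 18.0 = 89.10 cm²
Volume = 89.10 × 4.62×10⁻⁴ cm = 0.04116 cm³
m(Co) = 0.04116 × 8.90 = 0.3663 g
n(Co) = 0.3663 / 58.93 = 0.006216 mol; n(e⁻) = 2 × 0.006216 = 0.01243 mol
Q = 0.01243 × 96500 = 1199 C
t = 1199 / 10.4 = 115.3 s = 1.92 min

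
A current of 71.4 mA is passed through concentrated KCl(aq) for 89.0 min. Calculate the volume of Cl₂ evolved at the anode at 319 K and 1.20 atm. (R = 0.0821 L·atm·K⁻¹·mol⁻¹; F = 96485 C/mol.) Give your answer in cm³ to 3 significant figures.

Q = It = 0.0714 × 5340 = 381.3 C
Moles of electrons = 381.3 / 96485 = 0.003952 mol
2Cl⁻ → Cl₂ + 2e⁻, so n(Cl₂) = 0.003952 / 2 = 0.001976 mol
V = nRT/P = 0.001976 × 0.0821 × 319 / 1.20 = 0.04313 L
= 43.1 cm³

43.1 cm³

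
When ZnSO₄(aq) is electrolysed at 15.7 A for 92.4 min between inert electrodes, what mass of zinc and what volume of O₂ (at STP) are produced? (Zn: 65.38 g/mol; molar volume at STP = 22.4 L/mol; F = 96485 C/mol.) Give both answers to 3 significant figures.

29.5 g Zn; 5.05 L O₂

Q = 15.7 × 5544 = 87040 C; n(e⁻) = 87040 / 96485 = 0.9021 mol
Cathode: Zn²⁺ + 2e⁻ → Zn → n(Zn) = 0.9021/2 = 0.4511 mol → 29.5 g
Anode: 2H₂O → O₂ + 4H⁺ + 4e⁻ → n(O₂) = 0.9021/4 = 0.2255 mol → 5.05 L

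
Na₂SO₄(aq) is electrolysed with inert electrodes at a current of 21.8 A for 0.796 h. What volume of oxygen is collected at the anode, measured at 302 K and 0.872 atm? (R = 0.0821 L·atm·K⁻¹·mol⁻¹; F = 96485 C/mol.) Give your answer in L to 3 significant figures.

Charge passed = 21.8 × 2865.6 = 62470 C
n(e⁻) = 62470 / 96485 = 0.6475 mol
2H₂O → O₂ + 4H⁺ + 4e⁻, so n(O₂) = 0.6475 / 4 = 0.1619 mol
V = nRT/P = 0.1619 × 0.0821 × 302 / 0.872 = 4.603 L

4.60 L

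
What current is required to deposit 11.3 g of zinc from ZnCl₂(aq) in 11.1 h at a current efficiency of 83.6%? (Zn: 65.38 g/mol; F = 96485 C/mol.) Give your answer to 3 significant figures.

0.998 A

n(Zn) = 11.3 / 65.38 = 0.1728 mol
Zn²⁺ + 2e⁻ → Zn, so n(e⁻) = 2 × 0.1728 = 0.3456 mol
Q = 0.3456 × 96485 / 0.836 = 39890 C
I = Q / t = 39890 / 39960 s = 0.998 A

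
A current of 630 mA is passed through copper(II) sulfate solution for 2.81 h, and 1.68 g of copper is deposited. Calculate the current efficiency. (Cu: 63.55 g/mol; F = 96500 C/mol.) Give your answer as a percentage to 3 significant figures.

80.1%

Q = 0.630 × 10116 = 6373 C
n(e⁻) = 6373 / 96500 = 0.06604 mol
Cu²⁺ + 2e⁻ → Cu, so theoretical n(Cu) = 0.03302 mol → 2.098 g
Efficiency = 1.68 / 2.098 = 0.8008 = 80.1%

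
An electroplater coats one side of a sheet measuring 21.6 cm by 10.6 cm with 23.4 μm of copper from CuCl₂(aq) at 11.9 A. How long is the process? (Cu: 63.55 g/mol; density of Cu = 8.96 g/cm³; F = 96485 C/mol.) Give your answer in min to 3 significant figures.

20.4 min

Plated area = 21.6 × 10.6 = 229.0 cm²
Volume = 229.0 × 23.4×10⁻⁴ cm = 0.5359 cm³
m(Cu) = 0.5359 × 8.96 = 4.802 g
n(Cu) = 4.802 / 63.55 = 0.07556 mol; n(e⁻) = 2 × 0.07556 = 0.1511 mol
Q = 0.1511 × 96485 = 14580 C
t = 14580 / 11.9 = 1225 s = 20.4 min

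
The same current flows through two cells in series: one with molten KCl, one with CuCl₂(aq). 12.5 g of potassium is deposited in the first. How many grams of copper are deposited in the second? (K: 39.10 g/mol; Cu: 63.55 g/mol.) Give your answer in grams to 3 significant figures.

10.2 g

n(K) = 12.5 / 39.10 = 0.3197 mol
K⁺ + e⁻ → K, so n(e⁻) = 0.3197 mol
The cells are in series, so the same charge (and hence the same n(e⁻) = 0.3197 mol) passes through both.
Cu²⁺ + 2e⁻ → Cu, so n(Cu) = 0.3197 / 2 = 0.1599 mol
m(Cu) = 0.1599 × 63.55 = 10.2 g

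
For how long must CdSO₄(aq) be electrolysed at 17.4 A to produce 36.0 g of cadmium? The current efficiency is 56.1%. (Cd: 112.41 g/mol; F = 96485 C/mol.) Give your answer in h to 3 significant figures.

1.76 h

n(Cd) = 36.0 / 112.41 = 0.3203 mol
Cd²⁺ + 2e⁻ → Cd, so n(e⁻) = 2 × 0.3203 = 0.6406 mol
Q = 0.6406 × 96485 / 0.561 = 1.102×10^5 C
t = Q / I = 1.102×10^5 / 17.4 = 6333 s = 1.76 h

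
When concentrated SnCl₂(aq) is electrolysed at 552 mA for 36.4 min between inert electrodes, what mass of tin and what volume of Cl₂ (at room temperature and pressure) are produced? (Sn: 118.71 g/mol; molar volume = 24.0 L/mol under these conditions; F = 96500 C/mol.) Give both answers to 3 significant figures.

0.742 g Sn; 0.150 L Cl₂

Q = 0.552 × 2184 = 1206 C; n(e⁻) = 1206 / 96500 = 0.01250 mol
Cathode: Sn²⁺ + 2e⁻ → Sn → n(Sn) = 0.01250/2 = 0.006250 mol → 0.742 g
Anode: 2Cl⁻ → Cl₂ + 2e⁻ → n(Cl₂) = 0.01250/2 = 0.006250 mol → 0.150 L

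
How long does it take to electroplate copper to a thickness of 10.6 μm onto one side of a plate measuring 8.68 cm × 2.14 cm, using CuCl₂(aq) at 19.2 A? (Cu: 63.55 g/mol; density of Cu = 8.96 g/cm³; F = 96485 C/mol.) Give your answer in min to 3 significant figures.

Plated area = 8.68 × 2.14 = 18.58 cm²
Volume = 18.58 × 10.6×10⁻⁴ cm = 0.01969 cm³
m(Cu) = 0.01969 × 8.96 = 0.1764 g
n(Cu) = 0.1764 / 63.55 = 0.002776 mol; n(e⁻) = 2 × 0.002776 = 0.005552 mol
Q = 0.005552 × 96485 = 535.7 C
t = 535.7 / 19.2 = 27.90 s = 0.465 min

0.465 min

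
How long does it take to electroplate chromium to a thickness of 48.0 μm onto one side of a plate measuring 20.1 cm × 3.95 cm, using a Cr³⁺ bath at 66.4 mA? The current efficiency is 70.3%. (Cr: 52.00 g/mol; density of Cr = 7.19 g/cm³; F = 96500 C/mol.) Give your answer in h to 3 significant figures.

90.8 h

Plated area = 20.1 × 3.95 = 79.40 cm²
Volume = 79.40 × 48.0×10⁻⁴ cm = 0.3811 cm³
m(Cr) = 0.3811 × 7.19 = 2.740 g
n(Cr) = 2.740 / 52.00 = 0.05269 mol; n(e⁻) = 3 × 0.05269 = 0.1581 mol
Q = 0.1581 × 96500 / 0.703 = 21700 C
t = 21700 / 0.0664 = 3.268×10^5 s = 90.8 h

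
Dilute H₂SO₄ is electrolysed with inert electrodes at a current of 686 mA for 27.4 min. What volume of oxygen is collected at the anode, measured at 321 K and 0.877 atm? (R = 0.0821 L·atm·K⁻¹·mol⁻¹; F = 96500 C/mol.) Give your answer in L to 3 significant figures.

0.0878 L

Charge passed = 0.686 × 1644 = 1128 C
Moles of electrons = 1128 / 96500 = 0.01169 mol
2H₂O → O₂ + 4H⁺ + 4e⁻, so n(O₂) = 0.01169 / 4 = 0.002923 mol
V = nRT/P = 0.002923 × 0.0821 × 321 / 0.877 = 0.08784 L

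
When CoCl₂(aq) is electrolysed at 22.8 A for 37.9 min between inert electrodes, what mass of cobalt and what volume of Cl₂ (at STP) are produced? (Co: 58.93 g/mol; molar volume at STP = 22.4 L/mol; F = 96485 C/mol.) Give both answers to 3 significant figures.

Q = 22.8 × 2274 = 51850 C; n(e⁻) = 51850 / 96485 = 0.5374 mol
Cathode: Co²⁺ + 2e⁻ → Co → n(Co) = 0.5374/2 = 0.2687 mol → 15.8 g
Anode: 2Cl⁻ → Cl₂ + 2e⁻ → n(Cl₂) = 0.5374/2 = 0.2687 mol → 6.02 L

15.8 g Co; 6.02 L Cl₂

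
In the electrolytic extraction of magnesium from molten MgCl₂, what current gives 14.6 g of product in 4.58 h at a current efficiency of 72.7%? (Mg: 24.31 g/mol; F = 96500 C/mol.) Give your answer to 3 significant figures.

n(Mg) = 14.6 / 24.31 = 0.6006 mol
Mg²⁺ + 2e⁻ → Mg, so n(e⁻) = 2 × 0.6006 = 1.201 mol
Q = 1.201 × 96500 / 0.727 = 1.594×10^5 C
I = Q / t = 1.594×10^5 / 16488 s = 9.67 A

9.67 A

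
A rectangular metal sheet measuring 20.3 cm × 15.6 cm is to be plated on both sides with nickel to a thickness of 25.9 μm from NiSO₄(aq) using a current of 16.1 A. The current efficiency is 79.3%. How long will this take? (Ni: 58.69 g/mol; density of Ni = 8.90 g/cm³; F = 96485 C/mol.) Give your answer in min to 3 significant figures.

62.7 min

Plated area = 2 × 20.3 × 15.6 = 633.4 cm²
Volume = 633.4 × 25.9×10⁻⁴ cm = 1.641 cm³
m(Ni) = 1.641 × 8.90 = 14.60 g
n(Ni) = 14.60 / 58.69 = 0.2488 mol; n(e⁻) = 2 × 0.2488 = 0.4976 mol
Q = 0.4976 × 96485 / 0.793 = 60540 C
t = 60540 / 16.1 = 3760 s = 62.7 min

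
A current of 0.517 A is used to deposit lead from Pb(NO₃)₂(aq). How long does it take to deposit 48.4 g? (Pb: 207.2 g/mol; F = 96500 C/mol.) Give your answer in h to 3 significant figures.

n(Pb) = 48.4 / 207.2 = 0.2336 mol
Pb²⁺ + 2e⁻ → Pb, so n(e⁻) = 2 × 0.2336 = 0.4672 mol
Q = 0.4672 × 96500 = 45080 C
t = Q / I = 45080 / 0.517 = 87200 s = 24.2 h

24.2 h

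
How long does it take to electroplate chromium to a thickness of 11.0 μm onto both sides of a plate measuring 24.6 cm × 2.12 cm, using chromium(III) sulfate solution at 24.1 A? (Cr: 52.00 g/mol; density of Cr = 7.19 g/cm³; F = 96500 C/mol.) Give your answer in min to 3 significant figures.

Plated area = 2 × 24.6 × 2.12 = 104.3 cm²
Volume = 104.3 × 11.0×10⁻⁴ cm = 0.1147 cm³
m(Cr) = 0.1147 × 7.19 = 0.8247 g
n(Cr) = 0.8247 / 52.00 = 0.01586 mol; n(e⁻) = 3 × 0.01586 = 0.04758 mol
Q = 0.04758 × 96500 = 4591 C
t = 4591 / 24.1 = 190.5 s = 3.18 min

3.18 min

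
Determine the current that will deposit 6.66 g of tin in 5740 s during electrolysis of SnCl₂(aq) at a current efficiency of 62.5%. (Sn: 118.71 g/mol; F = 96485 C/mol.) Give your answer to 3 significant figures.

n(Sn) = 6.66 / 118.71 = 0.05610 mol
Sn²⁺ + 2e⁻ → Sn, so n(e⁻) = 2 × 0.05610 = 0.1122 mol
Q = 0.1122 × 96485 / 0.625 = 17320 C
I = Q / t = 17320 / 5740 s = 3.02 A

3.02 A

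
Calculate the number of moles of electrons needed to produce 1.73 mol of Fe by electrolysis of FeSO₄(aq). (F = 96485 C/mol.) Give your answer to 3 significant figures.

Fe²⁺ + 2e⁻ → Fe, so n(e⁻) = 2 × 1.73 = 3.460 mol

3.46 mol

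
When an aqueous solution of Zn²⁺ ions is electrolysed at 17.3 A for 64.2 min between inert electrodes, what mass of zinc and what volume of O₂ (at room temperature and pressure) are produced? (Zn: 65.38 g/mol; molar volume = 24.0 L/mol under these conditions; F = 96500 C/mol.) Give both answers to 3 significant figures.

Q = 17.3 × 3852 = 66640 C; n(e⁻) = 66640 / 96500 = 0.6906 mol
Cathode: Zn²⁺ + 2e⁻ → Zn → n(Zn) = 0.6906/2 = 0.3453 mol → 22.6 g
Anode: 2H₂O → O₂ + 4H⁺ + 4e⁻ → n(O₂) = 0.6906/4 = 0.1727 mol → 4.14 L

22.6 g Zn; 4.14 L O₂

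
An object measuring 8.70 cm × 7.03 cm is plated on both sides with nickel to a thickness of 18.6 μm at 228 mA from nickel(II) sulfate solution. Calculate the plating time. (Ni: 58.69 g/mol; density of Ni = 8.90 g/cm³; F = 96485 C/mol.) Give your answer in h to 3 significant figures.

8.11 h

Plated area = 2 × 8.70 × 7.03 = 122.3 cm²
Volume = 122.3 × 18.6×10⁻⁴ cm = 0.2275 cm³
m(Ni) = 0.2275 × 8.90 = 2.025 g
n(Ni) = 2.025 / 58.69 = 0.03450 mol; n(e⁻) = 2 × 0.03450 = 0.06900 mol
Q = 0.06900 × 96485 = 6657 C
t = 6657 / 0.228 = 29200 s = 8.11 h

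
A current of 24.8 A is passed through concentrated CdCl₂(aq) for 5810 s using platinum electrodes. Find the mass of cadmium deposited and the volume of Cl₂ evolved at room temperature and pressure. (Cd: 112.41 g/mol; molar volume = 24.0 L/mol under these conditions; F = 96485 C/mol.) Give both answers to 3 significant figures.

Q = 24.8 × 5810 = 1.441×10^5 C; n(e⁻) = 1.441×10^5 / 96485 = 1.493 mol
Cathode: Cd²⁺ + 2e⁻ → Cd → n(Cd) = 1.493/2 = 0.7465 mol → 83.9 g
Anode: 2Cl⁻ → Cl₂ + 2e⁻ → n(Cl₂) = 1.493/2 = 0.7465 mol → 17.9 L

83.9 g Cd; 17.9 L Cl₂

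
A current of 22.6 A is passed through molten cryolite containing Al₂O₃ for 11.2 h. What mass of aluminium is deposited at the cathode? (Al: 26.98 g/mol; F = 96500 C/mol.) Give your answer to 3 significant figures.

84.9 g

Charge passed = 22.6 × 40320 = 9.112×10^5 C
n(e⁻) = 9.112×10^5 / 96500 = 9.442 mol
Al³⁺ + 3e⁻ → Al, so n(Al) = 9.442 / 3 = 3.147 mol
m = 3.147 × 26.98 = 84.9 g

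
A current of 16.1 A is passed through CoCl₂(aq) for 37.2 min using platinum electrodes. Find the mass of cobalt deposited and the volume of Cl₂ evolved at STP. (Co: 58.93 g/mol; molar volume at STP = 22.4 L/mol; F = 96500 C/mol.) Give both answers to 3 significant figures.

Q = 16.1 × 2232 = 35940 C; n(e⁻) = 35940 / 96500 = 0.3724 mol
Cathode: Co²⁺ + 2e⁻ → Co → n(Co) = 0.3724/2 = 0.1862 mol → 11.0 g
Anode: 2Cl⁻ → Cl₂ + 2e⁻ → n(Cl₂) = 0.3724/2 = 0.1862 mol → 4.17 L

11.0 g Co; 4.17 L Cl₂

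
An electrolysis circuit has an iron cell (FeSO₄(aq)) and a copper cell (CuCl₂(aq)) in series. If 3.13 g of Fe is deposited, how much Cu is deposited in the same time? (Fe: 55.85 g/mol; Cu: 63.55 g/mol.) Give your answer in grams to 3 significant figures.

n(Fe) = 3.13 / 55.85 = 0.05604 mol
Fe²⁺ + 2e⁻ → Fe, so n(e⁻) = 2 × 0.05604 = 0.1121 mol
In series, the same 0.1121 mol of electrons flows through the second cell.
Cu²⁺ + 2e⁻ → Cu, so n(Cu) = 0.1121 / 2 = 0.05605 mol
m(Cu) = 0.05605 × 63.55 = 3.56 g

3.56 g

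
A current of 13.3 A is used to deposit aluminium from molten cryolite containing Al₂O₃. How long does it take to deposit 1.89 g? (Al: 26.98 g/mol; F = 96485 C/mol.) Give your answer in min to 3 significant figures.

25.4 min

n(Al) = 1.89 / 26.98 = 0.07005 mol
Al³⁺ + 3e⁻ → Al, so n(e⁻) = 3 × 0.07005 = 0.2102 mol
Q = 0.2102 × 96485 = 20280 C
t = Q / I = 20280 / 13.3 = 1525 s = 25.4 min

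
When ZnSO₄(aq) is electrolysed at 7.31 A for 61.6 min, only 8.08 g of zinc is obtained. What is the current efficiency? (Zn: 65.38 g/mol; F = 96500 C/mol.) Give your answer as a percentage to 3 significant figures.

Q = 7.31 × 3696 = 27020 C
n(e⁻) = 27020 / 96500 = 0.2800 mol
Zn²⁺ + 2e⁻ → Zn, so theoretical n(Zn) = 0.1400 mol → 9.153 g
Efficiency = 8.08 / 9.153 = 0.8828 = 88.3%

88.3%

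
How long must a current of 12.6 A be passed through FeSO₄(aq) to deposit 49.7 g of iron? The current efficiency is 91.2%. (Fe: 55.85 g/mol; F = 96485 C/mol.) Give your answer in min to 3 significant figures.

n(Fe) = 49.7 / 55.85 = 0.8899 mol
Fe²⁺ + 2e⁻ → Fe, so n(e⁻) = 2 × 0.8899 = 1.780 mol
Q = 1.780 × 96485 / 0.912 = 1.883×10^5 C
t = Q / I = 1.883×10^5 / 12.6 = 14940 s = 249 min

249 min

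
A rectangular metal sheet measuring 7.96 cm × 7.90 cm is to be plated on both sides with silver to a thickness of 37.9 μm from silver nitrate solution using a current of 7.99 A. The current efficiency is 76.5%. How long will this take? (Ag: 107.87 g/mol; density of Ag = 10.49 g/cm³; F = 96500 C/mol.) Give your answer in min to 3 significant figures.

Plated area = 2 × 7.96 × 7.90 = 125.8 cm²
Volume = 125.8 × 37.9×10⁻⁴ cm = 0.4768 cm³
m(Ag) = 0.4768 × 10.49 = 5.002 g
n(Ag) = 5.002 / 107.87 = 0.04637 mol; n(e⁻) = 0.04637 mol
Q = 0.04637 × 96500 / 0.765 = 5849 C
t = 5849 / 7.99 = 732.0 s = 12.2 min

12.2 min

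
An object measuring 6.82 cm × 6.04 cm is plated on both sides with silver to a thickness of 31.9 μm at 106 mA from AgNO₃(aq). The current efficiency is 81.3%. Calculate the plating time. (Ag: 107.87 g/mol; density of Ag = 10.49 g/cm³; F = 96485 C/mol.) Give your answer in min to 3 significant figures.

477 min

Plated area = 2 × 6.82 × 6.04 = 82.39 cm²
Volume = 82.39 × 31.9×10⁻⁴ cm = 0.2628 cm³
m(Ag) = 0.2628 × 10.49 = 2.757 g
n(Ag) = 2.757 / 107.87 = 0.02556 mol; n(e⁻) = 0.02556 mol
Q = 0.02556 × 96485 / 0.813 = 3033 C
t = 3033 / 0.106 = 28610 s = 477 min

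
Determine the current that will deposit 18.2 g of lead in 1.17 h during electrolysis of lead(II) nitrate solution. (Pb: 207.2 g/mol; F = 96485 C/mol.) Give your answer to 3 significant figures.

n(Pb) = 18.2 / 207.2 = 0.08784 mol
Pb²⁺ + 2e⁻ → Pb, so n(e⁻) = 2 × 0.08784 = 0.1757 mol
Q = 0.1757 × 96485 = 16950 C
I = Q / t = 16950 / 4212 s = 4.02 A

4.02 A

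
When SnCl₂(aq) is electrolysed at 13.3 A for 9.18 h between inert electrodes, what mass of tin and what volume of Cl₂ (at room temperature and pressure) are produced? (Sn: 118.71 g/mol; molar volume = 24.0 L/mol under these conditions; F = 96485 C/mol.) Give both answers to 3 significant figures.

270 g Sn; 54.7 L Cl₂

Q = 13.3 × 33048 = 4.395×10^5 C; n(e⁻) = 4.395×10^5 / 96485 = 4.555 mol
Cathode: Sn²⁺ + 2e⁻ → Sn → n(Sn) = 4.555/2 = 2.278 mol → 270 g
Anode: 2Cl⁻ → Cl₂ + 2e⁻ → n(Cl₂) = 4.555/2 = 2.278 mol → 54.7 L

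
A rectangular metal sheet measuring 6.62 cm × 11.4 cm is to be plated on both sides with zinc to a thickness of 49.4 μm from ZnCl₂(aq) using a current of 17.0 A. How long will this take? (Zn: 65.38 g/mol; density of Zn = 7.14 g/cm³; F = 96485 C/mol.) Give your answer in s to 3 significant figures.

924 s

Plated area = 2 × 6.62 × 11.4 = 150.9 cm²
Volume = 150.9 × 49.4×10⁻⁴ cm = 0.7454 cm³
m(Zn) = 0.7454 × 7.14 = 5.322 g
n(Zn) = 5.322 / 65.38 = 0.08140 mol; n(e⁻) = 2 × 0.08140 = 0.1628 mol
Q = 0.1628 × 96485 = 15710 C
t = 15710 / 17.0 = 924.1 s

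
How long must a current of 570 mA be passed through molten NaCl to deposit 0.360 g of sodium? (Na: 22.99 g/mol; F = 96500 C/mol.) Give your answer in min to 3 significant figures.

44.2 min

n(Na) = 0.360 / 22.99 = 0.01566 mol
Na⁺ + e⁻ → Na, so n(e⁻) = 0.01566 mol
Q = 0.01566 × 96500 = 1511 C
t = Q / I = 1511 / 0.570 = 2651 s = 44.2 min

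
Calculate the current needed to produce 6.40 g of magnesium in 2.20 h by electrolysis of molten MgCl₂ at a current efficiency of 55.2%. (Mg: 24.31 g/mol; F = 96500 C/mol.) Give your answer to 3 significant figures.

n(Mg) = 6.40 / 24.31 = 0.2633 mol
Mg²⁺ + 2e⁻ → Mg, so n(e⁻) = 2 × 0.2633 = 0.5266 mol
Q = 0.5266 × 96500 / 0.552 = 92060 C
I = Q / t = 92060 / 7920 s = 11.6 A

11.6 A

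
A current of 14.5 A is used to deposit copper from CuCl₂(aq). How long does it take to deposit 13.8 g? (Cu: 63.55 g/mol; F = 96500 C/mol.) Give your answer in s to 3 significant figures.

2890 s

n(Cu) = 13.8 / 63.55 = 0.2172 mol
Cu²⁺ + 2e⁻ → Cu, so n(e⁻) = 2 × 0.2172 = 0.4344 mol
Q = 0.4344 × 96500 = 41920 C
t = Q / I = 41920 / 14.5 = 2891 s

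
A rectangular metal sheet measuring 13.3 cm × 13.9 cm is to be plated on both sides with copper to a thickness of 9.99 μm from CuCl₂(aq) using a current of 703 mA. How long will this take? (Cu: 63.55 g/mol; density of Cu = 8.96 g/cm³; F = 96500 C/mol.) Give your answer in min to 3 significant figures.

238 min

Plated area = 2 × 13.3 × 13.9 = 369.7 cm²
Volume = 369.7 × 9.99×10⁻⁴ cm = 0.3693 cm³
m(Cu) = 0.3693 × 8.96 = 3.309 g
n(Cu) = 3.309 / 63.55 = 0.05207 mol; n(e⁻) = 2 × 0.05207 = 0.1041 mol
Q = 0.1041 × 96500 = 10050 C
t = 10050 / 0.703 = 14300 s = 238 min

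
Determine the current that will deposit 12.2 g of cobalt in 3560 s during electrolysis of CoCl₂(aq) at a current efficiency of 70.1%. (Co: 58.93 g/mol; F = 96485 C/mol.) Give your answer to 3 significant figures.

16.0 A

n(Co) = 12.2 / 58.93 = 0.2070 mol
Co²⁺ + 2e⁻ → Co, so n(e⁻) = 2 × 0.2070 = 0.4140 mol
Q = 0.4140 × 96485 / 0.701 = 56980 C
I = Q / t = 56980 / 3560 s = 16.0 A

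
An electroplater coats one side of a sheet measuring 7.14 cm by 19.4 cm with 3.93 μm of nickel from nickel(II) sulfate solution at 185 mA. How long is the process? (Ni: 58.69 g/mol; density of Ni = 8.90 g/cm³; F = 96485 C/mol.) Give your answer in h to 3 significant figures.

2.39 h

Plated area = 7.14 × 19.4 = 138.5 cm²
Volume = 138.5 × 3.93×10⁻⁴ cm = 0.05443 cm³
m(Ni) = 0.05443 × 8.90 = 0.4844 g
n(Ni) = 0.4844 / 58.69 = 0.008254 mol; n(e⁻) = 2 × 0.008254 = 0.01651 mol
Q = 0.01651 × 96485 = 1593 C
t = 1593 / 0.185 = 8611 s = 2.39 h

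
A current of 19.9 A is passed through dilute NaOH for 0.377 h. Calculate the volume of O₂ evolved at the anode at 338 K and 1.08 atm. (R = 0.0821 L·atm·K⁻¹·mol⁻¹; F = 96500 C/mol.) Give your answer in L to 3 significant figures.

Charge passed = 19.9 × 1357.2 = 27010 C
n(e⁻) = 27010 / 96500 = 0.2799 mol
2H₂O → O₂ + 4H⁺ + 4e⁻, so n(O₂) = 0.2799 / 4 = 0.06998 mol
V = nRT/P = 0.06998 × 0.0821 × 338 / 1.08 = 1.798 L

1.80 L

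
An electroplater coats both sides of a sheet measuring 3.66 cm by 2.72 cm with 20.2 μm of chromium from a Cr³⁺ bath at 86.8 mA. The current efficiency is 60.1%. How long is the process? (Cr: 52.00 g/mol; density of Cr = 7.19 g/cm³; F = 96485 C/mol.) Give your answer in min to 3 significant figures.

514 min

Plated area = 2 × 3.66 × 2.72 = 19.91 cm²
Volume = 19.91 × 20.2×10⁻⁴ cm = 0.04022 cm³
m(Cr) = 0.04022 × 7.19 = 0.2892 g
n(Cr) = 0.2892 / 52.00 = 0.005562 mol; n(e⁻) = 3 × 0.005562 = 0.01669 mol
Q = 0.01669 × 96485 / 0.601 = 2679 C
t = 2679 / 0.0868 = 30860 s = 514 min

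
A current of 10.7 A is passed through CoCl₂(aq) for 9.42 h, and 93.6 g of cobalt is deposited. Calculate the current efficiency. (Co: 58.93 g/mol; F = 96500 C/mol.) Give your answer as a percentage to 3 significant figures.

Q = 10.7 × 33912 = 3.629×10^5 C
n(e⁻) = 3.629×10^5 / 96500 = 3.761 mol
Co²⁺ + 2e⁻ → Co, so theoretical n(Co) = 1.881 mol → 110.8 g
Efficiency = 93.6 / 110.8 = 0.8448 = 84.5%

84.5%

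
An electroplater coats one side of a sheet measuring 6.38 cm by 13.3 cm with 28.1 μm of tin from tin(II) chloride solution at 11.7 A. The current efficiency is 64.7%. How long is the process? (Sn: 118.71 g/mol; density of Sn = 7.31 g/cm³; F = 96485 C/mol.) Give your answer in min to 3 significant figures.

6.24 min

Plated area = 6.38 × 13.3 = 84.85 cm²
Volume = 84.85 × 28.1×10⁻⁴ cm = 0.2384 cm³
m(Sn) = 0.2384 × 7.31 = 1.743 g
n(Sn) = 1.743 / 118.71 = 0.01468 mol; n(e⁻) = 2 × 0.01468 = 0.02936 mol
Q = 0.02936 × 96485 / 0.647 = 4378 C
t = 4378 / 11.7 = 374.2 s = 6.24 min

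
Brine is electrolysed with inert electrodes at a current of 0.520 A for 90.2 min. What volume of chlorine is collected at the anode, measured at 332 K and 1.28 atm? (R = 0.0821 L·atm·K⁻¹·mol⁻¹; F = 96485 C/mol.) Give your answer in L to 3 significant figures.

0.311 L

Q = 0.520 A × 5412 s = 2814 C
n(e⁻) = Q/F = 2814/96485 = 0.02917 mol
2Cl⁻ → Cl₂ + 2e⁻, so n(Cl₂) = 0.02917 / 2 = 0.01459 mol
V = nRT/P = 0.01459 × 0.0821 × 332 / 1.28 = 0.3107 L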